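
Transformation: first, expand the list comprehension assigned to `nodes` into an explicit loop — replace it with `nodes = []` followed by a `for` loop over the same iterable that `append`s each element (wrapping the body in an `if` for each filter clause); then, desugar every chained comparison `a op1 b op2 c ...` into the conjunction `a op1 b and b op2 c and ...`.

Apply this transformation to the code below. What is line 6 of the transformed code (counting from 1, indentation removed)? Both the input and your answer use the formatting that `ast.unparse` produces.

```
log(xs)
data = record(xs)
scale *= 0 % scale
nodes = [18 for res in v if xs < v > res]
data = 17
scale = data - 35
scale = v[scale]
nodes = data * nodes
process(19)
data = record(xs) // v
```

if xs < v and v > res:

Transformed code:
log(xs)
data = record(xs)
scale *= 0 % scale
nodes = []
for res in v:
    if xs < v and v > res:
        nodes.append(18)
data = 17
scale = data - 35
scale = v[scale]
nodes = data * nodes
process(19)
data = record(xs) // v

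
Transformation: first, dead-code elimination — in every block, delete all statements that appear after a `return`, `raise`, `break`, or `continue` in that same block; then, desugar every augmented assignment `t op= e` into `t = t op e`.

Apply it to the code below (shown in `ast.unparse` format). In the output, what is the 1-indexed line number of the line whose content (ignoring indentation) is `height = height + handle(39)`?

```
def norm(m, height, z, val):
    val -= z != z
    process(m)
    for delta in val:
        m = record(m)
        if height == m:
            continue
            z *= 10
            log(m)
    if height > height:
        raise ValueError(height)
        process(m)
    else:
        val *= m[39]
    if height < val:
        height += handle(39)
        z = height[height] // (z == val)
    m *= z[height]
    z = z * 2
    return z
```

Transformed code:
def norm(m, height, z, val):
    val = val - (z != z)
    process(m)
    for delta in val:
        m = record(m)
        if height == m:
            continue
    if height > height:
        raise ValueError(height)
    else:
        val = val * m[39]
    if height < val:
        height = height + handle(39)
        z = height[height] // (z == val)
    m = m * z[height]
    z = z * 2
    return z

13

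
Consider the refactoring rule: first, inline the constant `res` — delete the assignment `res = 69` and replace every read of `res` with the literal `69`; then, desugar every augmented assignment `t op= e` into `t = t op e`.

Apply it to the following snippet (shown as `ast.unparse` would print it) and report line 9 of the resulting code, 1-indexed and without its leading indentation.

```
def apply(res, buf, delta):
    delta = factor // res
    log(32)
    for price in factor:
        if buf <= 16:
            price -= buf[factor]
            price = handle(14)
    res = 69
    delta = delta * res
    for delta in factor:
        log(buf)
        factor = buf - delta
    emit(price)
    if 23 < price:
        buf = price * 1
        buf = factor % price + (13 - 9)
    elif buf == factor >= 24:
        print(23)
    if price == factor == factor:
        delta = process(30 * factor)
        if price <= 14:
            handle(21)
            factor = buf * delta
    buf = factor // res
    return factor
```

for delta in factor:

Transformed code:
def apply(res, buf, delta):
    delta = factor // 69
    log(32)
    for price in factor:
        if buf <= 16:
            price = price - buf[factor]
            price = handle(14)
    delta = delta * 69
    for delta in factor:
        log(buf)
        factor = buf - delta
    emit(price)
    if 23 < price:
        buf = price * 1
        buf = factor % price + (13 - 9)
    elif buf == factor >= 24:
        print(23)
    if price == factor == factor:
        delta = process(30 * factor)
        if price <= 14:
            handle(21)
            factor = buf * delta
    buf = factor // 69
    return factor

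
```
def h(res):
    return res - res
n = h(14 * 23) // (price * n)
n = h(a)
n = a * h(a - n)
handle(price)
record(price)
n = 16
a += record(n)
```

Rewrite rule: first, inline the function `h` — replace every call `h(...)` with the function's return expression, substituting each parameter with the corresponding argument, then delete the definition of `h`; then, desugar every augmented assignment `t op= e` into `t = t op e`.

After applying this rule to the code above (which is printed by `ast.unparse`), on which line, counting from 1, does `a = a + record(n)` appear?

Transformed code:
n = (14 * 23 - 14 * 23) // (price * n)
n = a - a
n = a * (a - n - (a - n))
handle(price)
record(price)
n = 16
a = a + record(n)

7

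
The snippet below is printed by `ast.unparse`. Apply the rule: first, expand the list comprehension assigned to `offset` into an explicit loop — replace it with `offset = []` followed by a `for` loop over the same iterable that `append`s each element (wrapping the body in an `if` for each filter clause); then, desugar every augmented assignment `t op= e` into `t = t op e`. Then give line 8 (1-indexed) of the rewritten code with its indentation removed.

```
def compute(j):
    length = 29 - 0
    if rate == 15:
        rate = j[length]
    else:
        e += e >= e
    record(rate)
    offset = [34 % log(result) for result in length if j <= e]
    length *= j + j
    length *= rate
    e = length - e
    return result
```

Transformed code:
def compute(j):
    length = 29 - 0
    if rate == 15:
        rate = j[length]
    else:
        e = e + (e >= e)
    record(rate)
    offset = []
    for result in length:
        if j <= e:
            offset.append(34 % log(result))
    length = length * (j + j)
    length = length * rate
    e = length - e
    return result

offset = []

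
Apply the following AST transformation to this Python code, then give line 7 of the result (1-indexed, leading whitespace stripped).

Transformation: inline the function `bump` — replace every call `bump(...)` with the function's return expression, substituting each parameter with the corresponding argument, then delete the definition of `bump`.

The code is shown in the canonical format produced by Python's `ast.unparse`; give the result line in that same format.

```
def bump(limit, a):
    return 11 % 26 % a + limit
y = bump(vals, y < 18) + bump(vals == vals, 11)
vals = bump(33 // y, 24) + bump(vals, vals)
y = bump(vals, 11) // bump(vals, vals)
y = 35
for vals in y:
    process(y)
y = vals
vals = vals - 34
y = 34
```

y = vals

Transformed code:
y = 11 % 26 % (y < 18) + vals + (11 % 26 % 11 + (vals == vals))
vals = 11 % 26 % 24 + 33 // y + (11 % 26 % vals + vals)
y = (11 % 26 % 11 + vals) // (11 % 26 % vals + vals)
y = 35
for vals in y:
    process(y)
y = vals
vals = vals - 34
y = 34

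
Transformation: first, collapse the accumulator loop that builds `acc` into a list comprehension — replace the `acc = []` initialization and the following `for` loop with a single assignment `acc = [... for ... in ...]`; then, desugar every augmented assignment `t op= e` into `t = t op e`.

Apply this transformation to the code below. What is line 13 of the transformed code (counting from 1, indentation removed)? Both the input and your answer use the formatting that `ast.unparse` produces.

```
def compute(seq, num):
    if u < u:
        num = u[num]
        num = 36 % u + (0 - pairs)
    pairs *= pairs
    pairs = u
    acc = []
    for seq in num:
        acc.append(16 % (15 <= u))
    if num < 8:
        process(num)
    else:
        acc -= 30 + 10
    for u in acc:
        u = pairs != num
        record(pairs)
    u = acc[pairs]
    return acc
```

u = pairs != num

Transformed code:
def compute(seq, num):
    if u < u:
        num = u[num]
        num = 36 % u + (0 - pairs)
    pairs = pairs * pairs
    pairs = u
    acc = [16 % (15 <= u) for seq in num]
    if num < 8:
        process(num)
    else:
        acc = acc - (30 + 10)
    for u in acc:
        u = pairs != num
        record(pairs)
    u = acc[pairs]
    return acc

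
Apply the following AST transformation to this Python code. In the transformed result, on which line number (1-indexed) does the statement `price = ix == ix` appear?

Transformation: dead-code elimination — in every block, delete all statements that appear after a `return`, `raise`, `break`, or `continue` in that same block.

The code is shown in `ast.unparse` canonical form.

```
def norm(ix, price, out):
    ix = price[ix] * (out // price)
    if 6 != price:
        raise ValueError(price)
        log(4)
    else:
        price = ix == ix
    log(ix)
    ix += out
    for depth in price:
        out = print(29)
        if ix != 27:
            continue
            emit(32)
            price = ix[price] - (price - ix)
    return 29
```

Transformed code:
def norm(ix, price, out):
    ix = price[ix] * (out // price)
    if 6 != price:
        raise ValueError(price)
    else:
        price = ix == ix
    log(ix)
    ix += out
    for depth in price:
        out = print(29)
        if ix != 27:
            continue
    return 29

6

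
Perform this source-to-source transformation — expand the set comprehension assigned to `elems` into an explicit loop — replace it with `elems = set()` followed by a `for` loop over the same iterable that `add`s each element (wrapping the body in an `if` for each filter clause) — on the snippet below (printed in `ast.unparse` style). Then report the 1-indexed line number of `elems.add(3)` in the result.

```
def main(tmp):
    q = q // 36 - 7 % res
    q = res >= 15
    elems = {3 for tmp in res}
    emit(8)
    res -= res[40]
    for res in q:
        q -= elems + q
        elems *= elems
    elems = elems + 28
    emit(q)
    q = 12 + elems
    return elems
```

Transformed code:
def main(tmp):
    q = q // 36 - 7 % res
    q = res >= 15
    elems = set()
    for tmp in res:
        elems.add(3)
    emit(8)
    res -= res[40]
    for res in q:
        q -= elems + q
        elems *= elems
    elems = elems + 28
    emit(q)
    q = 12 + elems
    return elems

6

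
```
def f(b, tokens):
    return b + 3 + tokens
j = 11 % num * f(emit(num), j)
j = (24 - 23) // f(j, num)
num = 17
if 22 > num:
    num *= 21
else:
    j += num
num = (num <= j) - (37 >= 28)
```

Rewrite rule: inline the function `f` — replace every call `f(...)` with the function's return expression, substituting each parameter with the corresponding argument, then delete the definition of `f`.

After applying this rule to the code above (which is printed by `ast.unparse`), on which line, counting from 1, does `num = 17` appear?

Transformed code:
j = 11 % num * (emit(num) + 3 + j)
j = (24 - 23) // (j + 3 + num)
num = 17
if 22 > num:
    num *= 21
else:
    j += num
num = (num <= j) - (37 >= 28)

3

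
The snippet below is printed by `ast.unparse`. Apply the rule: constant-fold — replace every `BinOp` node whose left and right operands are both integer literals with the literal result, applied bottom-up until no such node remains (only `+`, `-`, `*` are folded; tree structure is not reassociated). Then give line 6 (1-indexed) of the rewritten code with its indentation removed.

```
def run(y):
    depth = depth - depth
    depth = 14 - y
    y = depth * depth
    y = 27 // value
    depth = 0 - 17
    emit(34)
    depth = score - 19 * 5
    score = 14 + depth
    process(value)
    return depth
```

depth = -17

Transformed code:
def run(y):
    depth = depth - depth
    depth = 14 - y
    y = depth * depth
    y = 27 // value
    depth = -17
    emit(34)
    depth = score - 95
    score = 14 + depth
    process(value)
    return depth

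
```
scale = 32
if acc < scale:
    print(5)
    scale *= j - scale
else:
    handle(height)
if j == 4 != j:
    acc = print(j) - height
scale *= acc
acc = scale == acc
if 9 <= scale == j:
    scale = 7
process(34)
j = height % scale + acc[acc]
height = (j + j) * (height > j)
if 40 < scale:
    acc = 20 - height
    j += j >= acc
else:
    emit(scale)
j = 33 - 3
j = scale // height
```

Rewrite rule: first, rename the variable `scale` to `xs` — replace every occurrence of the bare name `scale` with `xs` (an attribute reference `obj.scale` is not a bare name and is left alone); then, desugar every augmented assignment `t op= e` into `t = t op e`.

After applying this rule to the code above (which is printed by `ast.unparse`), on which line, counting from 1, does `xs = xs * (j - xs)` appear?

Transformed code:
xs = 32
if acc < xs:
    print(5)
    xs = xs * (j - xs)
else:
    handle(height)
if j == 4 != j:
    acc = print(j) - height
xs = xs * acc
acc = xs == acc
if 9 <= xs == j:
    xs = 7
process(34)
j = height % xs + acc[acc]
height = (j + j) * (height > j)
if 40 < xs:
    acc = 20 - height
    j = j + (j >= acc)
else:
    emit(xs)
j = 33 - 3
j = xs // height

4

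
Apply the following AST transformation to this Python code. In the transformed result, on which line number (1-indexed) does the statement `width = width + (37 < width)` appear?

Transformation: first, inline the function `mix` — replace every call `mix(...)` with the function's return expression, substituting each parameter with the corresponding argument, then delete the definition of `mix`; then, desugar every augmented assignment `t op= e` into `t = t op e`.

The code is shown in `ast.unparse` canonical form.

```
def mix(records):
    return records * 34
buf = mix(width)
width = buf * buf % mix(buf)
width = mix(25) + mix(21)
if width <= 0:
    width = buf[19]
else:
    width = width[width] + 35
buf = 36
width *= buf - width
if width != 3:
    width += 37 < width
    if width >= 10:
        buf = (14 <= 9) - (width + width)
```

Transformed code:
buf = width * 34
width = buf * buf % (buf * 34)
width = 25 * 34 + 21 * 34
if width <= 0:
    width = buf[19]
else:
    width = width[width] + 35
buf = 36
width = width * (buf - width)
if width != 3:
    width = width + (37 < width)
    if width >= 10:
        buf = (14 <= 9) - (width + width)

11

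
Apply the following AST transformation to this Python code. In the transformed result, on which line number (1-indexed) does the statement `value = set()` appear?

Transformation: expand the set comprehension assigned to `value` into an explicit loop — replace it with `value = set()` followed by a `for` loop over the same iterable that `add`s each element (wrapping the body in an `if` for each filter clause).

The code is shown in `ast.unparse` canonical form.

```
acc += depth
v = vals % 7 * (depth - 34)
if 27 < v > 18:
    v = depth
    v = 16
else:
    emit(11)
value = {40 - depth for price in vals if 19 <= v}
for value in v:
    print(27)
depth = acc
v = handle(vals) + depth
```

8

Transformed code:
acc += depth
v = vals % 7 * (depth - 34)
if 27 < v > 18:
    v = depth
    v = 16
else:
    emit(11)
value = set()
for price in vals:
    if 19 <= v:
        value.add(40 - depth)
for value in v:
    print(27)
depth = acc
v = handle(vals) + depth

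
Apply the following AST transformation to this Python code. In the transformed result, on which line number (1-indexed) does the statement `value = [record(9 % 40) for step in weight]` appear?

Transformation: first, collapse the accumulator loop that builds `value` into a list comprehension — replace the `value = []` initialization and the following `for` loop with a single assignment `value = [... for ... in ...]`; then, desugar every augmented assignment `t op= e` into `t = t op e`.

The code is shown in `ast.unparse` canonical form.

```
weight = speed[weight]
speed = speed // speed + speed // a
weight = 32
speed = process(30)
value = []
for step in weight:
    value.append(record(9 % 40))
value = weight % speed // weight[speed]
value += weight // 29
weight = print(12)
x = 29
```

5

Transformed code:
weight = speed[weight]
speed = speed // speed + speed // a
weight = 32
speed = process(30)
value = [record(9 % 40) for step in weight]
value = weight % speed // weight[speed]
value = value + weight // 29
weight = print(12)
x = 29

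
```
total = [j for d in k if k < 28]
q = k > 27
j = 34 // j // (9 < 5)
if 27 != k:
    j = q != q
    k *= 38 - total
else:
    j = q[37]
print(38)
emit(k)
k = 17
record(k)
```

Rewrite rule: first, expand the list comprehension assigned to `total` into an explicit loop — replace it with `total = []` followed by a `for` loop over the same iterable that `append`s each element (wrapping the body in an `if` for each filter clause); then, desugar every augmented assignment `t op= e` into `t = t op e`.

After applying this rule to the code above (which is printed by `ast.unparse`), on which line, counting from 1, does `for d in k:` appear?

2

Transformed code:
total = []
for d in k:
    if k < 28:
        total.append(j)
q = k > 27
j = 34 // j // (9 < 5)
if 27 != k:
    j = q != q
    k = k * (38 - total)
else:
    j = q[37]
print(38)
emit(k)
k = 17
record(k)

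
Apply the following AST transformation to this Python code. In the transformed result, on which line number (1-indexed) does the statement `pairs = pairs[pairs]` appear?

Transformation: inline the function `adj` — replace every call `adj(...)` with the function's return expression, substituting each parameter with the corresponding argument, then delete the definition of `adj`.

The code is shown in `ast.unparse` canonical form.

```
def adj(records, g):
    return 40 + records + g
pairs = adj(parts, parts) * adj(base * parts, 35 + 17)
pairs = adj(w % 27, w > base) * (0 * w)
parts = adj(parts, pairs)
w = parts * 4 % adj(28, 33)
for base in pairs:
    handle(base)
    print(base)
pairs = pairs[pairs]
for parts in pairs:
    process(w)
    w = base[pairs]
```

Transformed code:
pairs = (40 + parts + parts) * (40 + base * parts + (35 + 17))
pairs = (40 + w % 27 + (w > base)) * (0 * w)
parts = 40 + parts + pairs
w = parts * 4 % (40 + 28 + 33)
for base in pairs:
    handle(base)
    print(base)
pairs = pairs[pairs]
for parts in pairs:
    process(w)
    w = base[pairs]

8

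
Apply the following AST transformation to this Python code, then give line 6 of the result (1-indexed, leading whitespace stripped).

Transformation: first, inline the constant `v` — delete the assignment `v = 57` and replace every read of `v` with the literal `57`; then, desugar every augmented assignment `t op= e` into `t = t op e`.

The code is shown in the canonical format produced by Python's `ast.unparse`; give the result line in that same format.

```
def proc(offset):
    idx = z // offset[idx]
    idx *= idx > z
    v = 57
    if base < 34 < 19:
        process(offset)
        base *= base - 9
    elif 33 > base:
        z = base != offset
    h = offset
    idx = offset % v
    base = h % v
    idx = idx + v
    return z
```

Transformed code:
def proc(offset):
    idx = z // offset[idx]
    idx = idx * (idx > z)
    if base < 34 < 19:
        process(offset)
        base = base * (base - 9)
    elif 33 > base:
        z = base != offset
    h = offset
    idx = offset % 57
    base = h % 57
    idx = idx + 57
    return z

base = base * (base - 9)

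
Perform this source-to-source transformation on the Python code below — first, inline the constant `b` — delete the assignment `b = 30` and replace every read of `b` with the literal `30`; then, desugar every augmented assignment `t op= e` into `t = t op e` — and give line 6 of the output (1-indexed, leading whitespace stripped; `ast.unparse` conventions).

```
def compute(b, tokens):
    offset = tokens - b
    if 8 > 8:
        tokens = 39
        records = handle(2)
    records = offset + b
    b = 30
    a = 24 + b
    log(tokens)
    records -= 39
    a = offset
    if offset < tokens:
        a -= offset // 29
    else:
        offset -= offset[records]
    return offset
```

Transformed code:
def compute(b, tokens):
    offset = tokens - 30
    if 8 > 8:
        tokens = 39
        records = handle(2)
    records = offset + 30
    a = 24 + 30
    log(tokens)
    records = records - 39
    a = offset
    if offset < tokens:
        a = a - offset // 29
    else:
        offset = offset - offset[records]
    return offset

records = offset + 30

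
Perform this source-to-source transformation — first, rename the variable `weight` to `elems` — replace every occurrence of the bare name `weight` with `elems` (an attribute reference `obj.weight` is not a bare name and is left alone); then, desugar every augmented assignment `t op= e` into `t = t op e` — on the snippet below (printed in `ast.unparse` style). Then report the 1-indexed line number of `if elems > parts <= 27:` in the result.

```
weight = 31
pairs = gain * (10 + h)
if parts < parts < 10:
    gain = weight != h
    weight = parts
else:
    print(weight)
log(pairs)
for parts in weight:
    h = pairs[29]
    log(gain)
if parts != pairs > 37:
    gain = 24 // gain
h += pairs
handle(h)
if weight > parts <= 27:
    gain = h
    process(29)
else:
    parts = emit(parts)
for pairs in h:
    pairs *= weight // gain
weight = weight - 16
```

Transformed code:
elems = 31
pairs = gain * (10 + h)
if parts < parts < 10:
    gain = elems != h
    elems = parts
else:
    print(elems)
log(pairs)
for parts in elems:
    h = pairs[29]
    log(gain)
if parts != pairs > 37:
    gain = 24 // gain
h = h + pairs
handle(h)
if elems > parts <= 27:
    gain = h
    process(29)
else:
    parts = emit(parts)
for pairs in h:
    pairs = pairs * (elems // gain)
elems = elems - 16

16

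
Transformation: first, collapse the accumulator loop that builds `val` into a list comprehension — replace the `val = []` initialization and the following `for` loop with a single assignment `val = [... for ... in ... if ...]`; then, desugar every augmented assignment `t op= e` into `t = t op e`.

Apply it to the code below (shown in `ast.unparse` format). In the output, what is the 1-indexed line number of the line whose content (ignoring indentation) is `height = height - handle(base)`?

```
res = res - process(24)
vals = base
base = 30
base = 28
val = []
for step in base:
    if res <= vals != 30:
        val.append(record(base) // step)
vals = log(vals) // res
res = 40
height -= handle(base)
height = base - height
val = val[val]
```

Transformed code:
res = res - process(24)
vals = base
base = 30
base = 28
val = [record(base) // step for step in base if res <= vals != 30]
vals = log(vals) // res
res = 40
height = height - handle(base)
height = base - height
val = val[val]

8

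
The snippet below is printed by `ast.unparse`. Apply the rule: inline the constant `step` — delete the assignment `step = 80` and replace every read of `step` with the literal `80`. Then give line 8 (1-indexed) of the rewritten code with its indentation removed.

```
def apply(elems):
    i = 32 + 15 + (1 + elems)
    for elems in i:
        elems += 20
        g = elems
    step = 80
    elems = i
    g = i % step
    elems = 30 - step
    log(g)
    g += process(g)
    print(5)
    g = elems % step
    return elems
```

Transformed code:
def apply(elems):
    i = 32 + 15 + (1 + elems)
    for elems in i:
        elems += 20
        g = elems
    elems = i
    g = i % 80
    elems = 30 - 80
    log(g)
    g += process(g)
    print(5)
    g = elems % 80
    return elems

elems = 30 - 80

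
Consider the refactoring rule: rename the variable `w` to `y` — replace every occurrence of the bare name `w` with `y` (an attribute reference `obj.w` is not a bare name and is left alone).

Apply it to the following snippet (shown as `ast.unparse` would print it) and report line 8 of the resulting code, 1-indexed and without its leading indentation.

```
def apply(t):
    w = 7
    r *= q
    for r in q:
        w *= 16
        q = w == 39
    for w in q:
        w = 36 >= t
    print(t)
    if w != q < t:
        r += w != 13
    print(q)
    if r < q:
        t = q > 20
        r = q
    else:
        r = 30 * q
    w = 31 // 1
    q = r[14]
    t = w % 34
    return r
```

Transformed code:
def apply(t):
    y = 7
    r *= q
    for r in q:
        y *= 16
        q = y == 39
    for y in q:
        y = 36 >= t
    print(t)
    if y != q < t:
        r += y != 13
    print(q)
    if r < q:
        t = q > 20
        r = q
    else:
        r = 30 * q
    y = 31 // 1
    q = r[14]
    t = y % 34
    return r

y = 36 >= t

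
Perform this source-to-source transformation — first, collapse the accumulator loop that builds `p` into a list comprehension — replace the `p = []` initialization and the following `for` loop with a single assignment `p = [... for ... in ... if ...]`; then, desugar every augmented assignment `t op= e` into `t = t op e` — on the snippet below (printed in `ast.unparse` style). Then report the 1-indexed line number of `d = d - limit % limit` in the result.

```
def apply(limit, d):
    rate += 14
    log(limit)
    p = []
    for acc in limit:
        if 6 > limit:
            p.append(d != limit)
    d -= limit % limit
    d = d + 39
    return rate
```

Transformed code:
def apply(limit, d):
    rate = rate + 14
    log(limit)
    p = [d != limit for acc in limit if 6 > limit]
    d = d - limit % limit
    d = d + 39
    return rate

5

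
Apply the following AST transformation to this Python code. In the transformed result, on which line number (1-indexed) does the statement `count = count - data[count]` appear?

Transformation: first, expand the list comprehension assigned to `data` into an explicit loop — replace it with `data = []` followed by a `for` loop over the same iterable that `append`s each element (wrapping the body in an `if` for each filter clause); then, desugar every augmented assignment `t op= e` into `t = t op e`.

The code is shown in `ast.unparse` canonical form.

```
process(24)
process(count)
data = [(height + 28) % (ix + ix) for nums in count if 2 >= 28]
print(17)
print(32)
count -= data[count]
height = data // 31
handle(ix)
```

9

Transformed code:
process(24)
process(count)
data = []
for nums in count:
    if 2 >= 28:
        data.append((height + 28) % (ix + ix))
print(17)
print(32)
count = count - data[count]
height = data // 31
handle(ix)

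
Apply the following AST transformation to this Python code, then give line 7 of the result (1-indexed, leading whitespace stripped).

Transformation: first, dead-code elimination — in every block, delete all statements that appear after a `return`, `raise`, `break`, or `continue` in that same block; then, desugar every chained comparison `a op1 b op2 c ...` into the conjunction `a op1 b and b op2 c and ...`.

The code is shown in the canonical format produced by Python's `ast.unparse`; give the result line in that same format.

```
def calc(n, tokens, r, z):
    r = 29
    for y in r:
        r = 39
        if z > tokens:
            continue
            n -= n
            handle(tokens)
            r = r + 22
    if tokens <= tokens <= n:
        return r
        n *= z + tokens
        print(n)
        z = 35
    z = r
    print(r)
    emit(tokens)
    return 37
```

if tokens <= tokens and tokens <= n:

Transformed code:
def calc(n, tokens, r, z):
    r = 29
    for y in r:
        r = 39
        if z > tokens:
            continue
    if tokens <= tokens and tokens <= n:
        return r
    z = r
    print(r)
    emit(tokens)
    return 37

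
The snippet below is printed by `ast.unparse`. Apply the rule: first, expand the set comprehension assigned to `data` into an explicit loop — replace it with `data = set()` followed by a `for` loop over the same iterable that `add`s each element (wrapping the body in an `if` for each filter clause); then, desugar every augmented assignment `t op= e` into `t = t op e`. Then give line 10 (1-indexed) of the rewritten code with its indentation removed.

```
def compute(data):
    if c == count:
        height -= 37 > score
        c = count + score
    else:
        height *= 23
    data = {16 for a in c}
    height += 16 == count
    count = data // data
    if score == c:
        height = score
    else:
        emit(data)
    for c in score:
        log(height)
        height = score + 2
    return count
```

Transformed code:
def compute(data):
    if c == count:
        height = height - (37 > score)
        c = count + score
    else:
        height = height * 23
    data = set()
    for a in c:
        data.add(16)
    height = height + (16 == count)
    count = data // data
    if score == c:
        height = score
    else:
        emit(data)
    for c in score:
        log(height)
        height = score + 2
    return count

height = height + (16 == count)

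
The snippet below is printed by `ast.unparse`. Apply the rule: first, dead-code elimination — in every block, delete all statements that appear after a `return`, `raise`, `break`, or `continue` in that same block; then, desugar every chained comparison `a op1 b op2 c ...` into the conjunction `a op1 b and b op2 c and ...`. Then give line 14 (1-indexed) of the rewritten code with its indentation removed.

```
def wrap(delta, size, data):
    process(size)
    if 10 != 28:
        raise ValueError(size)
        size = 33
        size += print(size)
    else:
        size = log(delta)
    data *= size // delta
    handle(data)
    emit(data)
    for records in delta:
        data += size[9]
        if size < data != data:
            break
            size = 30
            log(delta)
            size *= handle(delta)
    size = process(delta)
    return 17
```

Transformed code:
def wrap(delta, size, data):
    process(size)
    if 10 != 28:
        raise ValueError(size)
    else:
        size = log(delta)
    data *= size // delta
    handle(data)
    emit(data)
    for records in delta:
        data += size[9]
        if size < data and data != data:
            break
    size = process(delta)
    return 17

size = process(delta)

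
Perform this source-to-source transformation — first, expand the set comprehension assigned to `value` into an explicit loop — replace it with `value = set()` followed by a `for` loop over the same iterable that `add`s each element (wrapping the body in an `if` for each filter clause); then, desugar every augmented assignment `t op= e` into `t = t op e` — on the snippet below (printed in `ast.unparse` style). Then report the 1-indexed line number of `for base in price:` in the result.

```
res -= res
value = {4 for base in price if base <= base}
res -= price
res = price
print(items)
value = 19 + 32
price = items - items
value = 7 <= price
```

Transformed code:
res = res - res
value = set()
for base in price:
    if base <= base:
        value.add(4)
res = res - price
res = price
print(items)
value = 19 + 32
price = items - items
value = 7 <= price

3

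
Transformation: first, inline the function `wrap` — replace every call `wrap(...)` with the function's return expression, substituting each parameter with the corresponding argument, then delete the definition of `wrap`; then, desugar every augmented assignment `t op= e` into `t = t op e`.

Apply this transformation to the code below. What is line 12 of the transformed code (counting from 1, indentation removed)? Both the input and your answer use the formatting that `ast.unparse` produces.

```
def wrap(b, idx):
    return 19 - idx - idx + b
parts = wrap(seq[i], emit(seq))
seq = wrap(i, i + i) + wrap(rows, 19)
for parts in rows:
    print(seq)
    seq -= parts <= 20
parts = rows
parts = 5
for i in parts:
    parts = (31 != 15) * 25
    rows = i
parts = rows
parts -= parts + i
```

parts = parts - (parts + i)

Transformed code:
parts = 19 - emit(seq) - emit(seq) + seq[i]
seq = 19 - (i + i) - (i + i) + i + (19 - 19 - 19 + rows)
for parts in rows:
    print(seq)
    seq = seq - (parts <= 20)
parts = rows
parts = 5
for i in parts:
    parts = (31 != 15) * 25
    rows = i
parts = rows
parts = parts - (parts + i)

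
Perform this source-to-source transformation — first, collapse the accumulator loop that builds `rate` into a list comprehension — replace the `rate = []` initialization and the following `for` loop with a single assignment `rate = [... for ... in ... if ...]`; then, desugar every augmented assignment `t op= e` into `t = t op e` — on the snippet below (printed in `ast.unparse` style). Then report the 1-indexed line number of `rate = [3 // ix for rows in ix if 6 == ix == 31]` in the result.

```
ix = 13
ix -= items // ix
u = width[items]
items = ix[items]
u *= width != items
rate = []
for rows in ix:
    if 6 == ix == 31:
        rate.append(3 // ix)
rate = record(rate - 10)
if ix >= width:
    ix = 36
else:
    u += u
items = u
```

Transformed code:
ix = 13
ix = ix - items // ix
u = width[items]
items = ix[items]
u = u * (width != items)
rate = [3 // ix for rows in ix if 6 == ix == 31]
rate = record(rate - 10)
if ix >= width:
    ix = 36
else:
    u = u + u
items = u

6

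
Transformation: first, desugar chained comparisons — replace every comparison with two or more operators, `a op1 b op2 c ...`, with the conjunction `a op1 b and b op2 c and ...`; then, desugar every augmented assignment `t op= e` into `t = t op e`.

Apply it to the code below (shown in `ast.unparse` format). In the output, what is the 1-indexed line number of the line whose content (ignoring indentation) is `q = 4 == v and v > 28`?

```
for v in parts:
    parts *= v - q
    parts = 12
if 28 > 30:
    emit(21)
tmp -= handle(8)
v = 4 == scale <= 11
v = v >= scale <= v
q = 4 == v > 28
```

Transformed code:
for v in parts:
    parts = parts * (v - q)
    parts = 12
if 28 > 30:
    emit(21)
tmp = tmp - handle(8)
v = 4 == scale and scale <= 11
v = v >= scale and scale <= v
q = 4 == v and v > 28

9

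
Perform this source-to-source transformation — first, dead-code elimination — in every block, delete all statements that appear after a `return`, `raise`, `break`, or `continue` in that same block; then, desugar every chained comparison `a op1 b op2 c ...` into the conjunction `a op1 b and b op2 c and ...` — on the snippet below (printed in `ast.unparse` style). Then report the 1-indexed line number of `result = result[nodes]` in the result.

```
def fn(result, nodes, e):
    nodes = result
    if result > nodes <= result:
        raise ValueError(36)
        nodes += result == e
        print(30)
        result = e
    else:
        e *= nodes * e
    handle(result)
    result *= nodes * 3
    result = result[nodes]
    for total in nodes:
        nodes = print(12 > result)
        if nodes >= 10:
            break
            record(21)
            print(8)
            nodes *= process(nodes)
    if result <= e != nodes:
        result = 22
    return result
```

9

Transformed code:
def fn(result, nodes, e):
    nodes = result
    if result > nodes and nodes <= result:
        raise ValueError(36)
    else:
        e *= nodes * e
    handle(result)
    result *= nodes * 3
    result = result[nodes]
    for total in nodes:
        nodes = print(12 > result)
        if nodes >= 10:
            break
    if result <= e and e != nodes:
        result = 22
    return result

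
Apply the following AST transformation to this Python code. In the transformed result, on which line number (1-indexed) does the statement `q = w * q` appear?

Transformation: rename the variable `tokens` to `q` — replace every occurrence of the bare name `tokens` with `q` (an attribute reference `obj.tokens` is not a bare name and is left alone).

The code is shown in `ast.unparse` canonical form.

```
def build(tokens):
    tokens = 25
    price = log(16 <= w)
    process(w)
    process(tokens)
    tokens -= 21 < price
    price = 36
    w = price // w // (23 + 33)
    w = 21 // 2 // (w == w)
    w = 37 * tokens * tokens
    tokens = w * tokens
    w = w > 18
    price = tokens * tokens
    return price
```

11

Transformed code:
def build(q):
    q = 25
    price = log(16 <= w)
    process(w)
    process(q)
    q -= 21 < price
    price = 36
    w = price // w // (23 + 33)
    w = 21 // 2 // (w == w)
    w = 37 * q * q
    q = w * q
    w = w > 18
    price = q * q
    return price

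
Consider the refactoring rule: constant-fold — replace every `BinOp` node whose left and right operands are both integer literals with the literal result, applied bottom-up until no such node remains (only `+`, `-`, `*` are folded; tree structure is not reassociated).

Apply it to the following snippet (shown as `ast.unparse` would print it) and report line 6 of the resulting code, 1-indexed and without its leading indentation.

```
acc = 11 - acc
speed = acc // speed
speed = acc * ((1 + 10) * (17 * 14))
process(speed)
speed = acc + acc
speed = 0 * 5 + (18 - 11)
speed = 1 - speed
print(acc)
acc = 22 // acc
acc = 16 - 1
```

speed = 7

Transformed code:
acc = 11 - acc
speed = acc // speed
speed = acc * 2618
process(speed)
speed = acc + acc
speed = 7
speed = 1 - speed
print(acc)
acc = 22 // acc
acc = 15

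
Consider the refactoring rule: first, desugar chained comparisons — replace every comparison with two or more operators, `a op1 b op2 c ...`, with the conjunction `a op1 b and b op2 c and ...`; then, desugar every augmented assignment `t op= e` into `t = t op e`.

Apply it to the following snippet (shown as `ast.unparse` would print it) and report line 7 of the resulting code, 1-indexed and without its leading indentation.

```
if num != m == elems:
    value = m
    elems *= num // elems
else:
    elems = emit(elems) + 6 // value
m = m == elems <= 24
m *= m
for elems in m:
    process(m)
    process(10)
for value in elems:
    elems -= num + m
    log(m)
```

Transformed code:
if num != m and m == elems:
    value = m
    elems = elems * (num // elems)
else:
    elems = emit(elems) + 6 // value
m = m == elems and elems <= 24
m = m * m
for elems in m:
    process(m)
    process(10)
for value in elems:
    elems = elems - (num + m)
    log(m)

m = m * m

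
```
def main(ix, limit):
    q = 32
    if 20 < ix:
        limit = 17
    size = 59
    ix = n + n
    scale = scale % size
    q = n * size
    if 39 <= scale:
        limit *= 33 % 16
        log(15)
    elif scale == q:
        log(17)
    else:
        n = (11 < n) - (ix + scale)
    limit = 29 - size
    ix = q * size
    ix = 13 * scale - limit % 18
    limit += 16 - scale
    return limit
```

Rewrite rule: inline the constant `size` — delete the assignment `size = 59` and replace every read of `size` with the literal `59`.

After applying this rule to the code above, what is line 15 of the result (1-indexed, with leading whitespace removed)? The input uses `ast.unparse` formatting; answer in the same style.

limit = 29 - 59

Transformed code:
def main(ix, limit):
    q = 32
    if 20 < ix:
        limit = 17
    ix = n + n
    scale = scale % 59
    q = n * 59
    if 39 <= scale:
        limit *= 33 % 16
        log(15)
    elif scale == q:
        log(17)
    else:
        n = (11 < n) - (ix + scale)
    limit = 29 - 59
    ix = q * 59
    ix = 13 * scale - limit % 18
    limit += 16 - scale
    return limit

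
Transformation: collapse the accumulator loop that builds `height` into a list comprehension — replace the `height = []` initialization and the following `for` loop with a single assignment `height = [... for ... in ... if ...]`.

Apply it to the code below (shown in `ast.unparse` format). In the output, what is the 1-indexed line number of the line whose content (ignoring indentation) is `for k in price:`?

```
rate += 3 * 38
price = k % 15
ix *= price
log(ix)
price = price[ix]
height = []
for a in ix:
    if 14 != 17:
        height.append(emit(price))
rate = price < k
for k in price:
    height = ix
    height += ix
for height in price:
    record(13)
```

Transformed code:
rate += 3 * 38
price = k % 15
ix *= price
log(ix)
price = price[ix]
height = [emit(price) for a in ix if 14 != 17]
rate = price < k
for k in price:
    height = ix
    height += ix
for height in price:
    record(13)

8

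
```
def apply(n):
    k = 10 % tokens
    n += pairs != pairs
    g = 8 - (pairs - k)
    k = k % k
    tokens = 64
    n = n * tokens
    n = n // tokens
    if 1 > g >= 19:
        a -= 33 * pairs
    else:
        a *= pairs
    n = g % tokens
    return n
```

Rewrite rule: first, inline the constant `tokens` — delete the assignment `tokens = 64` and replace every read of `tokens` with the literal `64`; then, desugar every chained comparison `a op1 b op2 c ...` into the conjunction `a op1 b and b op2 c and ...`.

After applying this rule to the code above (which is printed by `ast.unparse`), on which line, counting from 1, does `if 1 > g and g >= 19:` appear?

Transformed code:
def apply(n):
    k = 10 % 64
    n += pairs != pairs
    g = 8 - (pairs - k)
    k = k % k
    n = n * 64
    n = n // 64
    if 1 > g and g >= 19:
        a -= 33 * pairs
    else:
        a *= pairs
    n = g % 64
    return n

8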